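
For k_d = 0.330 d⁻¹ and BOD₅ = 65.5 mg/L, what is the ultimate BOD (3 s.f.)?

L₀ ≈ 81.1 mg/L

BOD₅ = L₀(1 − e^(−5k_d)) ⇒ L₀ = BOD₅ / (1 − e^(−5×0.330))
= 65.5 / (1 − 0.1920) = 65.5 / 0.8080 = 81.07 mg/L.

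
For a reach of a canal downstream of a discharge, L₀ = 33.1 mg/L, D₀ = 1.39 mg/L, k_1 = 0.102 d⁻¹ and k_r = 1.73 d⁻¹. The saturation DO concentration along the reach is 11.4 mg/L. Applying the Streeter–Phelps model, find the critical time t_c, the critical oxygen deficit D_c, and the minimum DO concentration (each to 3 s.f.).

t_c ≈ 1.06 d; D_c ≈ 1.75 mg/L; min DO ≈ 9.65 mg/L

t_c = [1/(k_r−k_1)] ln[(k_r/k_1)(1 − D₀(k_r−k_1)/(k_1 L₀))]
= [1/(1.73−0.102)] ln[(1.73/0.102)(1 − 1.39×1.628/(0.102×33.1))]
= (1/1.628) ln[16.96 × 0.3297] = 0.6143 × ln(5.593) = 0.6143 × 1.721 = 1.057 d.
D_c = (k_1/k_r) L₀ e^(−k_1 t_c) = (0.102/1.73) × 33.1 × e^(−0.102×1.057) = 0.05896 × 33.1 × 0.8978 = 1.752 mg/L.
Minimum DO = C_s − D_c = 11.4 − 1.752 = 9.648 mg/L.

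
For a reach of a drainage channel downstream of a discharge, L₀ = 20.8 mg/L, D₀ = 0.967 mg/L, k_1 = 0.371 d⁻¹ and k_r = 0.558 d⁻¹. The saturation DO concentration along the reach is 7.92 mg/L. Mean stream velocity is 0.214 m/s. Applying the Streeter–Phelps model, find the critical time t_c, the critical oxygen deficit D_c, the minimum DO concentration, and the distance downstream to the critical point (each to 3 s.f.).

t_c ≈ 2.06 d; D_c ≈ 6.45 mg/L; min DO ≈ 1.47 mg/L; x_c ≈ 38.0 km

At the critical point dD/dt = 0, so k_1 L₀ e^(−k_1 t) = k_r D. Substituting D(t) from the Streeter–Phelps equation and solving for t gives
t_c = ln[(k_r/k_1)(1 − D₀(k_r−k_1)/(k_1 L₀))] / (k_r−k_1).
Here k_r−k_1 = 0.1870 d⁻¹ and 1 − D₀(k_r−k_1)/(k_1 L₀) = 1 − 0.967×0.1870/(0.371×20.8) = 0.9766, so
t_c = ln(1.504 × 0.9766) / 0.1870 = 0.3844 / 0.1870 = 2.056 d.
D_c = (k_1/k_r) L₀ e^(−k_1 t_c) = (0.371/0.558) × 20.8 × e^(−0.371×2.056) = 0.6649 × 20.8 × 0.4664 = 6.450 mg/L.
Minimum DO = C_s − D_c = 7.92 − 6.450 = 1.470 mg/L.
x_c = v t_c = 0.214 m/s × 2.056 d × 86400 s/d = 38010 m ≈ 38.0 km.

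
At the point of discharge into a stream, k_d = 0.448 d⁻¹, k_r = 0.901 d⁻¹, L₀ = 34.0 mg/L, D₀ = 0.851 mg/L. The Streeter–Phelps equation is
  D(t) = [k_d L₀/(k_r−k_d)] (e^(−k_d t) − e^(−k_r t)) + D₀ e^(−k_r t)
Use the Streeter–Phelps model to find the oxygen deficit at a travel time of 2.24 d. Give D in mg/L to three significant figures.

k_d L₀/(k_r−k_d) = 0.448×34.0/(0.901−0.448) = 15.23/0.4530 = 33.62 mg/L.
e^(−k_d t) = e^(−0.448×2.240) = 0.3666; e^(−k_r t) = e^(−0.901×2.240) = 0.1329.
D = 33.62 × (0.3666 − 0.1329) + 0.851 × 0.1329 = 7.858 + 0.1131 = 7.971 mg/L.

D ≈ 7.97 mg/L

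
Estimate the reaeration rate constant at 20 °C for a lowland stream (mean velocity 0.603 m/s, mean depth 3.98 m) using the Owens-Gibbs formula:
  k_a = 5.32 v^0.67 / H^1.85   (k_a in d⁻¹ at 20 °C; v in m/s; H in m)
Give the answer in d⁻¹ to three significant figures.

k_a = 5.32 × 0.603^0.67 / 3.98^1.85 = 5.32 × 0.7125 / 12.88 = 0.2944 d⁻¹.

k_a ≈ 0.294 d⁻¹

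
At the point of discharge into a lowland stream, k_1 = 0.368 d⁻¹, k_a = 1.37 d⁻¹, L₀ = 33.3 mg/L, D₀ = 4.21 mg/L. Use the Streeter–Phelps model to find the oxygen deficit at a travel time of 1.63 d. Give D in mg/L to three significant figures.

D ≈ 5.85 mg/L

k_1 L₀/(k_a−k_1) = 0.368×33.3/(1.37−0.368) = 12.25/1.002 = 12.23 mg/L.
e^(−k_1 t) = e^(−0.368×1.630) = 0.5489; e^(−k_a t) = e^(−1.37×1.630) = 0.1072.
D = 12.23 × (0.5489 − 0.1072) + 4.21 × 0.1072 = 5.402 + 0.4513 = 5.853 mg/L.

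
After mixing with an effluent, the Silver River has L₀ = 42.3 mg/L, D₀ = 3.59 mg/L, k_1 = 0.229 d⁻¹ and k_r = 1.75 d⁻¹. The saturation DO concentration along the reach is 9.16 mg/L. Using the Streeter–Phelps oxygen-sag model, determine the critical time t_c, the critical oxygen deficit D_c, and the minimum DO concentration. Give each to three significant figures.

t_c ≈ 0.792 d; D_c ≈ 4.62 mg/L; min DO ≈ 4.54 mg/L

At the critical point dD/dt = 0, so k_1 L₀ e^(−k_1 t) = k_r D. Substituting D(t) from the Streeter–Phelps equation and solving for t gives
t_c = ln[(k_r/k_1)(1 − D₀(k_r−k_1)/(k_1 L₀))] / (k_r−k_1).
Here k_r−k_1 = 1.521 d⁻¹ and 1 − D₀(k_r−k_1)/(k_1 L₀) = 1 − 3.59×1.521/(0.229×42.3) = 0.4363, so
t_c = ln(7.642 × 0.4363) / 1.521 = 1.204 / 1.521 = 0.7917 d.
D_c = (k_1/k_r) L₀ e^(−k_1 t_c) = (0.229/1.75) × 42.3 × e^(−0.229×0.7917) = 0.1309 × 42.3 × 0.8342 = 4.617 mg/L.
Minimum DO = C_s − D_c = 9.16 − 4.617 = 4.543 mg/L.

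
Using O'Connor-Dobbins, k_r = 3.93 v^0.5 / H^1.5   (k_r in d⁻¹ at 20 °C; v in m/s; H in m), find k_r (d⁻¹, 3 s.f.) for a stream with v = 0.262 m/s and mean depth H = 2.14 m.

k_r ≈ 0.643 d⁻¹

k_r = 3.93 × 0.262^0.5 / 2.14^1.5 = 3.93 × 0.5119 / 3.131 = 0.6426 d⁻¹.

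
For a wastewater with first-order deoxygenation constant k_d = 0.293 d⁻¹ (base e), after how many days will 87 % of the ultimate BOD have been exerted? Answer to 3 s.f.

t ≈ 6.96 d

y/L₀ = 1 − e^(−k_d t) = 0.87 ⇒ e^(−k_d t) = 0.130
t = −ln(0.130) / 0.293 = 2.040 / 0.293 = 6.963 d.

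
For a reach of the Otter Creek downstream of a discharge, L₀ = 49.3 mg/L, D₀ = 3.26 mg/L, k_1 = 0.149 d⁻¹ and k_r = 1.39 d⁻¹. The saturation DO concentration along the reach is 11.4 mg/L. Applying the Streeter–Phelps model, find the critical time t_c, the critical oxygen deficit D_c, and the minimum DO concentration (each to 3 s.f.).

t_c = [1/(k_r−k_1)] ln[(k_r/k_1)(1 − D₀(k_r−k_1)/(k_1 L₀))]
= [1/(1.39−0.149)] ln[(1.39/0.149)(1 − 3.26×1.241/(0.149×49.3))]
= (1/1.241) ln[9.329 × 0.4492] = 0.8058 × ln(4.191) = 0.8058 × 1.433 = 1.155 d.
L(t_c) = L₀ e^(−k_1 t_c) = 49.3 × 0.8419 = 41.51 mg/L, and at the critical point k_r D_c = k_1 L, so D_c = (0.149/1.39) × 41.51 = 4.449 mg/L.
Minimum DO = C_s − D_c = 11.4 − 4.449 = 6.951 mg/L.

t_c ≈ 1.15 d; D_c ≈ 4.45 mg/L; min DO ≈ 6.95 mg/L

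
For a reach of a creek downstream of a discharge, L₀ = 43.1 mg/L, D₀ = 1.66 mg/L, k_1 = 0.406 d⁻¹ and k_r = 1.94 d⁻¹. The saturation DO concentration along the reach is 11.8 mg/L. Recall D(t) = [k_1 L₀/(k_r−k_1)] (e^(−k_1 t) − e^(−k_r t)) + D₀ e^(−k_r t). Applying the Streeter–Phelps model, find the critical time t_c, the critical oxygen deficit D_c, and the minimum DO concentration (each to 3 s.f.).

At the critical point dD/dt = 0, so k_1 L₀ e^(−k_1 t) = k_r D. Substituting D(t) from the Streeter–Phelps equation and solving for t gives
t_c = ln[(k_r/k_1)(1 − D₀(k_r−k_1)/(k_1 L₀))] / (k_r−k_1).
Here k_r−k_1 = 1.534 d⁻¹ and 1 − D₀(k_r−k_1)/(k_1 L₀) = 1 − 1.66×1.534/(0.406×43.1) = 0.8545, so
t_c = ln(4.778 × 0.8545) / 1.534 = 1.407 / 1.534 = 0.9171 d.
L(t_c) = L₀ e^(−k_1 t_c) = 43.1 × 0.6891 = 29.70 mg/L, and at the critical point k_r D_c = k_1 L, so D_c = (0.406/1.94) × 29.70 = 6.216 mg/L.
Minimum DO = C_s − D_c = 11.8 − 6.216 = 5.584 mg/L.

t_c ≈ 0.917 d; D_c ≈ 6.22 mg/L; min DO ≈ 5.58 mg/L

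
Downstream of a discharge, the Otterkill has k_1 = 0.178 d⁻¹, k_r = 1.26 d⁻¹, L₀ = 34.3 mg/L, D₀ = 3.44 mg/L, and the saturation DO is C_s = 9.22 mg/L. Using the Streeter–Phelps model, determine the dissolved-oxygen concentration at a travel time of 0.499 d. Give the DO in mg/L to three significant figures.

k_1 L₀/(k_r−k_1) = 0.178×34.3/(1.26−0.178) = 6.105/1.082 = 5.643 mg/L.
e^(−k_1 t) = e^(−0.178×0.4990) = 0.9150; e^(−k_r t) = e^(−1.26×0.4990) = 0.5333.
D = 5.643 × (0.9150 − 0.5333) + 3.44 × 0.5333 = 2.154 + 1.834 = 3.988 mg/L.
DO = C_s − D = 9.22 − 3.988 = 5.232 mg/L.

DO ≈ 5.23 mg/L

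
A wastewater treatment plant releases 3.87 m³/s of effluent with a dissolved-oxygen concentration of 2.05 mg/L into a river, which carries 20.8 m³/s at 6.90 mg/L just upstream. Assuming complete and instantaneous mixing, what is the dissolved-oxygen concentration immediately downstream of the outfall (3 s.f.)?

Flow-weighted mixing: C = (Q_r C_r + Q_w C_w)/(Q_r + Q_w)
= (20.8×6.90 + 3.87×2.05)/(20.8 + 3.87) = 151.5/24.67 = 6.139 mg/L.

6.14 mg/L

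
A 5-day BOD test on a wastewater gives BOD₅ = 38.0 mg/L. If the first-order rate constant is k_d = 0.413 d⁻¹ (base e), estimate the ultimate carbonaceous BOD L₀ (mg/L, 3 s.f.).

BOD₅ = L₀(1 − e^(−5k_d)) ⇒ L₀ = BOD₅ / (1 − e^(−5×0.413))
= 38.0 / (1 − 0.1268) = 38.0 / 0.8732 = 43.52 mg/L.

L₀ ≈ 43.5 mg/L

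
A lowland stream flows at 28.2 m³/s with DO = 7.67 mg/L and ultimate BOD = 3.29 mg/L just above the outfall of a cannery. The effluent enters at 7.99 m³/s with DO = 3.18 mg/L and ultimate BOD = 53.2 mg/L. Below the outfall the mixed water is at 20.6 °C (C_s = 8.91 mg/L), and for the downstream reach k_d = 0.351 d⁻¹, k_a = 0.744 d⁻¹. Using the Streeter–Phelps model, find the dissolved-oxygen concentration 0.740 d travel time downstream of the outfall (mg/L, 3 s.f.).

Mixed DO = (28.2×7.67 + 7.99×3.18)/(28.2+7.99) = 241.7/36.19 = 6.679 mg/L.
Mixed L₀ = (28.2×3.29 + 7.99×53.2)/(36.19) = 517.8/36.19 = 14.31 mg/L.
Initial deficit D₀ = C_s − DO₀ = 8.91 − 6.679 = 2.231 mg/L.
D(0.740) = [0.351×14.31/(0.744−0.351)](e^(−0.351×0.740) − e^(−0.744×0.740)) + 2.231 e^(−0.744×0.740)
= 12.78 × (0.7713 − 0.5766) + 2.231 × 0.5766 = 3.774 mg/L.
DO = 8.91 − 3.774 = 5.136 mg/L.

DO ≈ 5.14 mg/L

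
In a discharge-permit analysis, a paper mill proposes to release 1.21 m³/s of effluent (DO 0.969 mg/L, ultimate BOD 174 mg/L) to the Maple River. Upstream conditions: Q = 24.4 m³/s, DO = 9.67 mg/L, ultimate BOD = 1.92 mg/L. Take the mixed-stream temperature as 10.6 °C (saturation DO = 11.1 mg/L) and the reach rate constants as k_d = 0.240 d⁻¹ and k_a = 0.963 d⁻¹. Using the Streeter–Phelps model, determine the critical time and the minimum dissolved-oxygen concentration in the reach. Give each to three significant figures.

Mixed DO = (24.4×9.67 + 1.21×0.969)/(24.4+1.21) = 237.1/25.61 = 9.259 mg/L.
Mixed L₀ = (24.4×1.92 + 1.21×174)/(25.61) = 257.4/25.61 = 10.05 mg/L.
Initial deficit D₀ = C_s − DO₀ = 11.1 − 9.259 = 1.841 mg/L.
t_c = (1/0.7230) ln[(0.963/0.240)(1 − 1.841×0.7230/(0.240×10.05))] = 1.383 × ln(1.798) = 0.8116 d.
D_c = (0.240/0.963) × 10.05 × e^(−0.240×0.8116) = 0.2492 × 10.05 × 0.8230 = 2.061 mg/L.
Minimum DO = 11.1 − 2.061 = 9.039 mg/L.

t_c ≈ 0.812 d; minimum DO ≈ 9.04 mg/L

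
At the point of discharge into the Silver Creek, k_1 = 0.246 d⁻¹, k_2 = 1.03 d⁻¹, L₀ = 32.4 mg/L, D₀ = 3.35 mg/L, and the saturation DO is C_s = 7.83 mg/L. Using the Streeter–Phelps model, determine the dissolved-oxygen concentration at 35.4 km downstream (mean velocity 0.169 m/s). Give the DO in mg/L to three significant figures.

DO ≈ 2.79 mg/L

Travel time t = x/v = 35.4 km / (0.169 m/s) = 35400 m / 0.169 m/s = 209500 s = 2.424 d.
k_1 L₀/(k_2−k_1) = 0.246×32.4/(1.03−0.246) = 7.970/0.7840 = 10.17 mg/L.
e^(−k_1 t) = e^(−0.246×2.424) = 0.5508; e^(−k_2 t) = e^(−1.03×2.424) = 0.08232.
D = 10.17 × (0.5508 − 0.08232) + 3.35 × 0.08232 = 4.763 + 0.2758 = 5.038 mg/L.
DO = C_s − D = 7.83 − 5.038 = 2.792 mg/L.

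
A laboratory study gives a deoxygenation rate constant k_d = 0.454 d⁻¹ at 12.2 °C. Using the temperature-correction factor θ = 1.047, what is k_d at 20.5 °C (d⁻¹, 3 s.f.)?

k_d(T₂) = k_d(T₁) · θ^(T₂−T₁) = 0.454 × 1.047^(20.5−12.2)
= 0.454 × 1.047^8.30 = 0.454 × 1.464 = 0.6647 d⁻¹.

k_d ≈ 0.665 d⁻¹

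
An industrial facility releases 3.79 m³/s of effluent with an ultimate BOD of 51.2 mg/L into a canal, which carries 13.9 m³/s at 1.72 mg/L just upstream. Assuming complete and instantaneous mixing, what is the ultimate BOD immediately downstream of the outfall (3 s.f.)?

12.3 mg/L

Flow-weighted mixing: C = (Q_r C_r + Q_w C_w)/(Q_r + Q_w)
= (13.9×1.72 + 3.79×51.2)/(13.9 + 3.79) = 218.0/17.69 = 12.32 mg/L.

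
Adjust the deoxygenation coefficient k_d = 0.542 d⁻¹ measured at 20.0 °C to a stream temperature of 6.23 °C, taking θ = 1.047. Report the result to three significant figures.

k_d(T₂) = k_d(T₁) · θ^(T₂−T₁) = 0.542 × 1.047^(6.23−20.0)
= 0.542 × 1.047^-13.8 = 0.542 × 0.5313 = 0.2880 d⁻¹.

k_d ≈ 0.288 d⁻¹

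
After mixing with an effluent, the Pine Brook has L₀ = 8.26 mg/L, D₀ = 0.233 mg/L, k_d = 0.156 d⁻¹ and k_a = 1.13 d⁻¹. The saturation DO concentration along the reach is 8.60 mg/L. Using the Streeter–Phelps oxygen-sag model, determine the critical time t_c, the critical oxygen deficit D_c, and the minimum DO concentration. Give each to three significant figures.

t_c ≈ 1.83 d; D_c ≈ 0.857 mg/L; min DO ≈ 7.74 mg/L

With k_a/k_d = 7.244 and 1 − D₀(k_a−k_d)/(k_d L₀) = 0.8239,
t_c = ln(7.244 × 0.8239) / (1.13 − 0.156) = ln(5.968) / 0.9740 = 1.786/0.9740 = 1.834 d.
L(t_c) = L₀ e^(−k_d t_c) = 8.26 × 0.7512 = 6.205 mg/L, and at the critical point k_a D_c = k_d L, so D_c = (0.156/1.13) × 6.205 = 0.8566 mg/L.
Minimum DO = C_s − D_c = 8.60 − 0.8566 = 7.743 mg/L.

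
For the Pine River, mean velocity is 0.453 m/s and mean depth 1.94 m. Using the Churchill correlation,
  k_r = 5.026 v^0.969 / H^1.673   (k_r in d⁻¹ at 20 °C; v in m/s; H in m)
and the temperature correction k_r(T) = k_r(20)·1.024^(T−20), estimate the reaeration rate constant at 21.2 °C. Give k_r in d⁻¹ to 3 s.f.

k_r(20) = 5.026 × 0.453^0.969 / 1.94^1.673 = 5.026 × 0.4643 / 3.030 = 0.7700 d⁻¹.
k_r(21.2) = 0.7700 × 1.024^(21.2−20) = 0.7700 × 1.029 = 0.7922 d⁻¹.

k_r ≈ 0.792 d⁻¹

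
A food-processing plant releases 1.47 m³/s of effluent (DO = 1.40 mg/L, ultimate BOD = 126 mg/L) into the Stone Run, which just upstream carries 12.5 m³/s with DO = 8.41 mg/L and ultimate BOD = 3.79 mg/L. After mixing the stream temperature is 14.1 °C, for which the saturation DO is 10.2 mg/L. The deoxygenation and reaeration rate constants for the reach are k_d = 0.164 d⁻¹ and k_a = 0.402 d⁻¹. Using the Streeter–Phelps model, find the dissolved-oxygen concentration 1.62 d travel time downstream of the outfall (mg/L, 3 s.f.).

Mixed DO = (12.5×8.41 + 1.47×1.40)/(12.5+1.47) = 107.2/13.97 = 7.672 mg/L.
Mixed L₀ = (12.5×3.79 + 1.47×126)/(13.97) = 232.6/13.97 = 16.65 mg/L.
Initial deficit D₀ = C_s − DO₀ = 10.2 − 7.672 = 2.528 mg/L.
D(1.62) = [0.164×16.65/(0.402−0.164)](e^(−0.164×1.62) − e^(−0.402×1.62)) + 2.528 e^(−0.402×1.62)
= 11.47 × (0.7667 − 0.5214) + 2.528 × 0.5214 = 4.132 mg/L.
DO = 10.2 − 4.132 = 6.068 mg/L.

DO ≈ 6.07 mg/L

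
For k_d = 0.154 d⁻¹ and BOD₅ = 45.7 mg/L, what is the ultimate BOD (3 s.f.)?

L₀ ≈ 85.1 mg/L

BOD₅ = L₀(1 − e^(−5k_d)) ⇒ L₀ = BOD₅ / (1 − e^(−5×0.154))
= 45.7 / (1 − 0.4630) = 45.7 / 0.5370 = 85.10 mg/L.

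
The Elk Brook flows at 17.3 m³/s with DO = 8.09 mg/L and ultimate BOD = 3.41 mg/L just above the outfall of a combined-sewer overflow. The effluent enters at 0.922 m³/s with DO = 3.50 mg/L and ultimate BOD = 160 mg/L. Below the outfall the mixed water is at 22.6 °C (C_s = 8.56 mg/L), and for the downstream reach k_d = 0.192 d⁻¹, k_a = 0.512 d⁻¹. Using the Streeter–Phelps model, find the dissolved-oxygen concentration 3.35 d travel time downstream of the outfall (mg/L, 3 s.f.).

DO ≈ 6.08 mg/L

Mixed DO = (17.3×8.09 + 0.922×3.50)/(17.3+0.922) = 143.2/18.22 = 7.858 mg/L.
Mixed L₀ = (17.3×3.41 + 0.922×160)/(18.22) = 206.5/18.22 = 11.33 mg/L.
Initial deficit D₀ = C_s − DO₀ = 8.56 − 7.858 = 0.7022 mg/L.
D(3.35) = [0.192×11.33/(0.512−0.192)](e^(−0.192×3.35) − e^(−0.512×3.35)) + 0.7022 e^(−0.512×3.35)
= 6.800 × (0.5256 − 0.1799) + 0.7022 × 0.1799 = 2.477 mg/L.
DO = 8.56 − 2.477 = 6.083 mg/L.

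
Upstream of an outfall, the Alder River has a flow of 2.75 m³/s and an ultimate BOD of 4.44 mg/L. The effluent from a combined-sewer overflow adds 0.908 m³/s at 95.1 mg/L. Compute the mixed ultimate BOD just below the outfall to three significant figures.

Flow-weighted mixing: C = (Q_r C_r + Q_w C_w)/(Q_r + Q_w)
= (2.75×4.44 + 0.908×95.1)/(2.75 + 0.908) = 98.56/3.658 = 26.94 mg/L.

26.9 mg/L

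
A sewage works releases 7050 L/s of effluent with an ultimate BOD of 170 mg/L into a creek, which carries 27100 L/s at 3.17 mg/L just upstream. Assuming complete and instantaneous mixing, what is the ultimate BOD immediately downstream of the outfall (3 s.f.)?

Flow-weighted mixing: C = (Q_r C_r + Q_w C_w)/(Q_r + Q_w)
= (27100×3.17 + 7050×170)/(27100 + 7050) = 1.284×10^6/34150 = 37.61 mg/L.

37.6 mg/L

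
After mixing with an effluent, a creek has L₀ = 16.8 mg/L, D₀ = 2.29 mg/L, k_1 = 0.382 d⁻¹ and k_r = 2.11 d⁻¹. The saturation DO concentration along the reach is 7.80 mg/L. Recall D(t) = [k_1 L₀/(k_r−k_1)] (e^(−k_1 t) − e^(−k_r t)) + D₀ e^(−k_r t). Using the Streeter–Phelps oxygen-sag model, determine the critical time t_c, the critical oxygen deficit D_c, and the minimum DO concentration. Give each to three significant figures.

t_c ≈ 0.434 d; D_c ≈ 2.58 mg/L; min DO ≈ 5.22 mg/L

With k_r/k_1 = 5.524 and 1 − D₀(k_r−k_1)/(k_1 L₀) = 0.3834,
t_c = ln(5.524 × 0.3834) / (2.11 − 0.382) = ln(2.118) / 1.728 = 0.7503/1.728 = 0.4342 d.
D_c = (k_1/k_r) L₀ e^(−k_1 t_c) = (0.382/2.11) × 16.8 × e^(−0.382×0.4342) = 0.1810 × 16.8 × 0.8472 = 2.577 mg/L.
Minimum DO = C_s − D_c = 7.80 − 2.577 = 5.223 mg/L.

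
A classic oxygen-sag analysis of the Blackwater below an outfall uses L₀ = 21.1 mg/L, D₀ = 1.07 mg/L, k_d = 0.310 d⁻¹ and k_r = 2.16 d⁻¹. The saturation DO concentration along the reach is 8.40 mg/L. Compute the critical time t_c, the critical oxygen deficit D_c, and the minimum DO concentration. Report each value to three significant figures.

t_c ≈ 0.855 d; D_c ≈ 2.32 mg/L; min DO ≈ 6.08 mg/L

At the critical point dD/dt = 0, so k_d L₀ e^(−k_d t) = k_r D. Substituting D(t) from the Streeter–Phelps equation and solving for t gives
t_c = ln[(k_r/k_d)(1 − D₀(k_r−k_d)/(k_d L₀))] / (k_r−k_d).
Here k_r−k_d = 1.850 d⁻¹ and 1 − D₀(k_r−k_d)/(k_d L₀) = 1 − 1.07×1.850/(0.310×21.1) = 0.6974, so
t_c = ln(6.968 × 0.6974) / 1.850 = 1.581 / 1.850 = 0.8545 d.
L(t_c) = L₀ e^(−k_d t_c) = 21.1 × 0.7673 = 16.19 mg/L, and at the critical point k_r D_c = k_d L, so D_c = (0.310/2.16) × 16.19 = 2.324 mg/L.
Minimum DO = C_s − D_c = 8.40 − 2.324 = 6.076 mg/L.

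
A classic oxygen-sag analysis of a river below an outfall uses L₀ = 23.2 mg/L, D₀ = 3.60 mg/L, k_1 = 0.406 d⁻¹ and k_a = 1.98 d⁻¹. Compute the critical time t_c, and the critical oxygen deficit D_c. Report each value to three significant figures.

t_c ≈ 0.422 d; D_c ≈ 4.01 mg/L

t_c = [1/(k_a−k_1)] ln[(k_a/k_1)(1 − D₀(k_a−k_1)/(k_1 L₀))]
= [1/(1.98−0.406)] ln[(1.98/0.406)(1 − 3.60×1.574/(0.406×23.2))]
= (1/1.574) ln[4.877 × 0.3984] = 0.6353 × ln(1.943) = 0.6353 × 0.6643 = 0.4220 d.
L(t_c) = L₀ e^(−k_1 t_c) = 23.2 × 0.8425 = 19.55 mg/L, and at the critical point k_a D_c = k_1 L, so D_c = (0.406/1.98) × 19.55 = 4.008 mg/L.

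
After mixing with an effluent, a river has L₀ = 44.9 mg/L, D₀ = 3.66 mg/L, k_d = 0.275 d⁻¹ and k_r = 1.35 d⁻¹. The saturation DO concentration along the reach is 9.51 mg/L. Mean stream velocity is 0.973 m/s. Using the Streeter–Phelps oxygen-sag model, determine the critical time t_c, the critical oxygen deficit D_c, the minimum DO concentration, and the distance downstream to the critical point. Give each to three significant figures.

t_c ≈ 1.12 d; D_c ≈ 6.72 mg/L; min DO ≈ 2.79 mg/L; x_c ≈ 94.4 km

With k_r/k_d = 4.909 and 1 − D₀(k_r−k_d)/(k_d L₀) = 0.6814,
t_c = ln(4.909 × 0.6814) / (1.35 − 0.275) = ln(3.345) / 1.075 = 1.207/1.075 = 1.123 d.
L(t_c) = L₀ e^(−k_d t_c) = 44.9 × 0.7343 = 32.97 mg/L, and at the critical point k_r D_c = k_d L, so D_c = (0.275/1.35) × 32.97 = 6.716 mg/L.
Minimum DO = C_s − D_c = 9.51 − 6.716 = 2.794 mg/L.
x_c = v t_c = 0.973 m/s × 1.123 d × 86400 s/d = 94420 m ≈ 94.4 km.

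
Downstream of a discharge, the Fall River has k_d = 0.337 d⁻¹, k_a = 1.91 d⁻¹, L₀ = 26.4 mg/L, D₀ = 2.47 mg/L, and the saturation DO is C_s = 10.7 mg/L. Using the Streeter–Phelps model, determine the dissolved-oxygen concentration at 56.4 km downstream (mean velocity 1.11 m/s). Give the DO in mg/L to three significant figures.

DO ≈ 7.10 mg/L

Travel time t = x/v = 56.4 km / (1.11 m/s) = 56400 m / 1.11 m/s = 50810 s = 0.5881 d.
k_d L₀/(k_a−k_d) = 0.337×26.4/(1.91−0.337) = 8.897/1.573 = 5.656 mg/L.
e^(−k_d t) = e^(−0.337×0.5881) = 0.8202; e^(−k_a t) = e^(−1.91×0.5881) = 0.3252.
D = 5.656 × (0.8202 − 0.3252) + 2.47 × 0.3252 = 2.800 + 0.8033 = 3.603 mg/L.
DO = C_s − D = 10.7 − 3.603 = 7.097 mg/L.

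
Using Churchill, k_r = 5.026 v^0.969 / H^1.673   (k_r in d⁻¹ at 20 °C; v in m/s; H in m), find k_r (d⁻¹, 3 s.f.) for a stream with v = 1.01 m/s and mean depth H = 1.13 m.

k_r ≈ 4.14 d⁻¹

k_r = 5.026 × 1.01^0.969 / 1.13^1.673 = 5.026 × 1.010 / 1.227 = 4.136 d⁻¹.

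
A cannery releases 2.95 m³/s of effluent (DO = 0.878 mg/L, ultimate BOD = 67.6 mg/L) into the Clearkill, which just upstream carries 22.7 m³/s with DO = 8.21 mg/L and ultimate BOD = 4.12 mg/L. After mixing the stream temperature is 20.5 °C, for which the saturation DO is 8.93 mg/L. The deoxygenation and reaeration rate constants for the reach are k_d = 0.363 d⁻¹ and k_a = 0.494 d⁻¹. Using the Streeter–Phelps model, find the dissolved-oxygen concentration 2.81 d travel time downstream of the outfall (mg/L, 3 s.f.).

DO ≈ 5.03 mg/L

Mixed DO = (22.7×8.21 + 2.95×0.878)/(22.7+2.95) = 189.0/25.65 = 7.367 mg/L.
Mixed L₀ = (22.7×4.12 + 2.95×67.6)/(25.65) = 292.9/25.65 = 11.42 mg/L.
Initial deficit D₀ = C_s − DO₀ = 8.93 − 7.367 = 1.563 mg/L.
D(2.81) = [0.363×11.42/(0.494−0.363)](e^(−0.363×2.81) − e^(−0.494×2.81)) + 1.563 e^(−0.494×2.81)
= 31.65 × (0.3606 − 0.2495) + 1.563 × 0.2495 = 3.904 mg/L.
DO = 8.93 − 3.904 = 5.026 mg/L.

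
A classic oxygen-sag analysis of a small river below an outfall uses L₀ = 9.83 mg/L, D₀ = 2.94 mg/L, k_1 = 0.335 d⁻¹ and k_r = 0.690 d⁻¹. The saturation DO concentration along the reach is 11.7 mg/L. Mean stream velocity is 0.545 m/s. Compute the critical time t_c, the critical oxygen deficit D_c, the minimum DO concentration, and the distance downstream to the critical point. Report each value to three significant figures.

t_c ≈ 0.962 d; D_c ≈ 3.46 mg/L; min DO ≈ 8.24 mg/L; x_c ≈ 45.3 km

At the critical point dD/dt = 0, so k_1 L₀ e^(−k_1 t) = k_r D. Substituting D(t) from the Streeter–Phelps equation and solving for t gives
t_c = ln[(k_r/k_1)(1 − D₀(k_r−k_1)/(k_1 L₀))] / (k_r−k_1).
Here k_r−k_1 = 0.3550 d⁻¹ and 1 − D₀(k_r−k_1)/(k_1 L₀) = 1 − 2.94×0.3550/(0.335×9.83) = 0.6831, so
t_c = ln(2.060 × 0.6831) / 0.3550 = 0.3414 / 0.3550 = 0.9617 d.
L(t_c) = L₀ e^(−k_1 t_c) = 9.83 × 0.7246 = 7.123 mg/L, and at the critical point k_r D_c = k_1 L, so D_c = (0.335/0.690) × 7.123 = 3.458 mg/L.
Minimum DO = C_s − D_c = 11.7 − 3.458 = 8.242 mg/L.
x_c = v t_c = 0.545 m/s × 0.9617 d × 86400 s/d = 45280 m ≈ 45.3 km.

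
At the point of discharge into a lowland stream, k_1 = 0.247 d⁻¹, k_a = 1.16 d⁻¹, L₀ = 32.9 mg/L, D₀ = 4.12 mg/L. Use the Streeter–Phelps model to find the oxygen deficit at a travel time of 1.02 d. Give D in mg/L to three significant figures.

k_1 L₀/(k_a−k_1) = 0.247×32.9/(1.16−0.247) = 8.126/0.9130 = 8.901 mg/L.
e^(−k_1 t) = e^(−0.247×1.020) = 0.7773; e^(−k_a t) = e^(−1.16×1.020) = 0.3063.
D = 8.901 × (0.7773 − 0.3063) + 4.12 × 0.3063 = 4.192 + 1.262 = 5.454 mg/L.

D ≈ 5.45 mg/L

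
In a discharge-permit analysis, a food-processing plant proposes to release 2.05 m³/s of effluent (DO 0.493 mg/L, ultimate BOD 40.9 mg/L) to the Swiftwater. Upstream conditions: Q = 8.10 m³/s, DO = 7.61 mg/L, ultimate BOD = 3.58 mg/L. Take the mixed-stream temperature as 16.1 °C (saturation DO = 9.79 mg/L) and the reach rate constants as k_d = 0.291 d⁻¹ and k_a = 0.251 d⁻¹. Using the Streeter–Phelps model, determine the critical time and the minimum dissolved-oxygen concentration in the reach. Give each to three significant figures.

t_c ≈ 2.60 d; minimum DO ≈ 3.75 mg/L

Mixed DO = (8.10×7.61 + 2.05×0.493)/(8.10+2.05) = 62.65/10.15 = 6.173 mg/L.
Mixed L₀ = (8.10×3.58 + 2.05×40.9)/(10.15) = 112.8/10.15 = 11.12 mg/L.
Initial deficit D₀ = C_s − DO₀ = 9.79 − 6.173 = 3.617 mg/L.
t_c = (1/-0.04000) ln[(0.251/0.291)(1 − 3.617×-0.04000/(0.291×11.12))] = -25.00 × ln(0.9011) = 2.603 d.
D_c = (0.291/0.251) × 11.12 × e^(−0.291×2.603) = 1.159 × 11.12 × 0.4689 = 6.043 mg/L.
Minimum DO = 9.79 − 6.043 = 3.747 mg/L.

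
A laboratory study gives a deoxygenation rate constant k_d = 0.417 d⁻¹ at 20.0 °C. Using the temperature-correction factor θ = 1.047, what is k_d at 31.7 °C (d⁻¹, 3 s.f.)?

k_d(T₂) = k_d(T₁) · θ^(T₂−T₁) = 0.417 × 1.047^(31.7−20.0)
= 0.417 × 1.047^11.7 = 0.417 × 1.711 = 0.7137 d⁻¹.

k_d ≈ 0.714 d⁻¹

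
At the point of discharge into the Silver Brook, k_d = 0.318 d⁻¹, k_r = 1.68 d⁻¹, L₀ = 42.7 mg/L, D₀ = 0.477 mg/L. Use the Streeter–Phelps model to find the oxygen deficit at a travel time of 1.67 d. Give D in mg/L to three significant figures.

D ≈ 5.29 mg/L

k_d L₀/(k_r−k_d) = 0.318×42.7/(1.68−0.318) = 13.58/1.362 = 9.970 mg/L.
e^(−k_d t) = e^(−0.318×1.670) = 0.5880; e^(−k_r t) = e^(−1.68×1.670) = 0.06047.
D = 9.970 × (0.5880 − 0.06047) + 0.477 × 0.06047 = 5.259 + 0.02884 = 5.288 mg/L.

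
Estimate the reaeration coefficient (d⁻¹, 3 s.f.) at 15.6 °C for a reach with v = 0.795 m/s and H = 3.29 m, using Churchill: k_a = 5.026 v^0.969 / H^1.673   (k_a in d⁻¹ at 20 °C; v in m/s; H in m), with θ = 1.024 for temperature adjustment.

k_a ≈ 0.494 d⁻¹

k_a(20) = 5.026 × 0.795^0.969 / 3.29^1.673 = 5.026 × 0.8007 / 7.333 = 0.5488 d⁻¹.
k_a(15.6) = 0.5488 × 1.024^(15.6−20) = 0.5488 × 0.9009 = 0.4944 d⁻¹.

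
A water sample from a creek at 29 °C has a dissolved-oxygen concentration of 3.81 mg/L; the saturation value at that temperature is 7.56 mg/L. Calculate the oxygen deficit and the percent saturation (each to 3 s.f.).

D = C_s − C = 7.56 − 3.81 = 3.75 mg/L.
% saturation = 3.81/7.56 × 100 = 50.4 %.

D ≈ 3.75 mg/L; 50.4 % saturation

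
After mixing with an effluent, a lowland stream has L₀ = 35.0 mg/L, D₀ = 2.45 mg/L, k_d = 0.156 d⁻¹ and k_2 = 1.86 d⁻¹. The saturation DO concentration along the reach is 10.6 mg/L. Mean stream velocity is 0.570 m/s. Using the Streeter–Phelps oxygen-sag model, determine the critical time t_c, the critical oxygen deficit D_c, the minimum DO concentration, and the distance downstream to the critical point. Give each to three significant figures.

With k_2/k_d = 11.92 and 1 − D₀(k_2−k_d)/(k_d L₀) = 0.2354,
t_c = ln(11.92 × 0.2354) / (1.86 − 0.156) = ln(2.807) / 1.704 = 1.032/1.704 = 0.6056 d.
D_c = (k_d/k_2) L₀ e^(−k_d t_c) = (0.156/1.86) × 35.0 × e^(−0.156×0.6056) = 0.08387 × 35.0 × 0.9099 = 2.671 mg/L.
Minimum DO = C_s − D_c = 10.6 − 2.671 = 7.929 mg/L.
x_c = v t_c = 0.570 m/s × 0.6056 d × 86400 s/d = 29820 m ≈ 29.8 km.

t_c ≈ 0.606 d; D_c ≈ 2.67 mg/L; min DO ≈ 7.93 mg/L; x_c ≈ 29.8 km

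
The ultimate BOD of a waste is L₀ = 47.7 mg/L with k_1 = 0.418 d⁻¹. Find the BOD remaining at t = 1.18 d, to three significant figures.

L ≈ 29.1 mg/L

L_t = L₀ e^(−k_1 t) = 47.7 × e^(−0.418×1.18) = 47.7 × 0.6106 = 29.13 mg/L.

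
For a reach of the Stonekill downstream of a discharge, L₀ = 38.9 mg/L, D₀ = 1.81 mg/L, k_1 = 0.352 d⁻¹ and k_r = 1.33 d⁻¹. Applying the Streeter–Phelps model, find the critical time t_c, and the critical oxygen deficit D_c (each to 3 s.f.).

With k_r/k_1 = 3.778 and 1 − D₀(k_r−k_1)/(k_1 L₀) = 0.8707,
t_c = ln(3.778 × 0.8707) / (1.33 − 0.352) = ln(3.290) / 0.9780 = 1.191/0.9780 = 1.218 d.
D_c = (k_1/k_r) L₀ e^(−k_1 t_c) = (0.352/1.33) × 38.9 × e^(−0.352×1.218) = 0.2647 × 38.9 × 0.6514 = 6.706 mg/L.

t_c ≈ 1.22 d; D_c ≈ 6.71 mg/L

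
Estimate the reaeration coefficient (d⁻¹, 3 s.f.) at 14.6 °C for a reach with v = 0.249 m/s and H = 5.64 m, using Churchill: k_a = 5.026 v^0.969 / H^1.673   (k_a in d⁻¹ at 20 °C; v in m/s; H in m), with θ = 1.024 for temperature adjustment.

k_a ≈ 0.0636 d⁻¹

k_a(20) = 5.026 × 0.249^0.969 / 5.64^1.673 = 5.026 × 0.2600 / 18.07 = 0.07232 d⁻¹.
k_a(14.6) = 0.07232 × 1.024^(14.6−20) = 0.07232 × 0.8798 = 0.06363 d⁻¹.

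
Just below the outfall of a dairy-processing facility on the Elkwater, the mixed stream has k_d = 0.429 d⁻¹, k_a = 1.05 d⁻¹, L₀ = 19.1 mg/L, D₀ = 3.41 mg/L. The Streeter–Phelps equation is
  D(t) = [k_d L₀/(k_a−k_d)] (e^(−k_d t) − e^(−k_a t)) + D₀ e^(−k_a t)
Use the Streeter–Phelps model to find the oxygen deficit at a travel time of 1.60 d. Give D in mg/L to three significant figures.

k_d L₀/(k_a−k_d) = 0.429×19.1/(1.05−0.429) = 8.194/0.6210 = 13.19 mg/L.
e^(−k_d t) = e^(−0.429×1.600) = 0.5034; e^(−k_a t) = e^(−1.05×1.600) = 0.1864.
D = 13.19 × (0.5034 − 0.1864) + 3.41 × 0.1864 = 4.183 + 0.6355 = 4.818 mg/L.

D ≈ 4.82 mg/L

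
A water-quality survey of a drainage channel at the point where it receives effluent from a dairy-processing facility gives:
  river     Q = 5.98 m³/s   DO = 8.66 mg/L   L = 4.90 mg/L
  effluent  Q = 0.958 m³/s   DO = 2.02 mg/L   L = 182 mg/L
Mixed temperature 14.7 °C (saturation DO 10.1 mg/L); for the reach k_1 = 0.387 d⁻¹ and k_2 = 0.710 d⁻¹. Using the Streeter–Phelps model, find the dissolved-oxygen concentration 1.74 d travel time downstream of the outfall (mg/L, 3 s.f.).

Mixed DO = (5.98×8.66 + 0.958×2.02)/(5.98+0.958) = 53.72/6.938 = 7.743 mg/L.
Mixed L₀ = (5.98×4.90 + 0.958×182)/(6.938) = 203.7/6.938 = 29.35 mg/L.
Initial deficit D₀ = C_s − DO₀ = 10.1 − 7.743 = 2.357 mg/L.
D(1.74) = [0.387×29.35/(0.710−0.387)](e^(−0.387×1.74) − e^(−0.710×1.74)) + 2.357 e^(−0.710×1.74)
= 35.17 × (0.5100 − 0.2907) + 2.357 × 0.2907 = 8.397 mg/L.
DO = 10.1 − 8.397 = 1.703 mg/L.

DO ≈ 1.70 mg/L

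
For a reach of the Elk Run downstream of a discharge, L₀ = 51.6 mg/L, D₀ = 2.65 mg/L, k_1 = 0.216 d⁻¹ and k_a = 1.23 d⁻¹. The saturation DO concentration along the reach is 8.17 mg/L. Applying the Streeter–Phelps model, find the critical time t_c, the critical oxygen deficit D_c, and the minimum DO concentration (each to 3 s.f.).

t_c = [1/(k_a−k_1)] ln[(k_a/k_1)(1 − D₀(k_a−k_1)/(k_1 L₀))]
= [1/(1.23−0.216)] ln[(1.23/0.216)(1 − 2.65×1.014/(0.216×51.6))]
= (1/1.014) ln[5.694 × 0.7589] = 0.9862 × ln(4.322) = 0.9862 × 1.464 = 1.443 d.
D_c = (k_1/k_a) L₀ e^(−k_1 t_c) = (0.216/1.23) × 51.6 × e^(−0.216×1.443) = 0.1756 × 51.6 × 0.7321 = 6.634 mg/L.
Minimum DO = C_s − D_c = 8.17 − 6.634 = 1.536 mg/L.

t_c ≈ 1.44 d; D_c ≈ 6.63 mg/L; min DO ≈ 1.54 mg/L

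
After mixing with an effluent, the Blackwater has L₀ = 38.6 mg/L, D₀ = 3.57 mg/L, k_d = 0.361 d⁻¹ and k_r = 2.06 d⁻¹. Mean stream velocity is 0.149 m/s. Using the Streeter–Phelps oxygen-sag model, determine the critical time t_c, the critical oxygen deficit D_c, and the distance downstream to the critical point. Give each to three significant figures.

t_c ≈ 0.689 d; D_c ≈ 5.28 mg/L; x_c ≈ 8.87 km

With k_r/k_d = 5.706 and 1 − D₀(k_r−k_d)/(k_d L₀) = 0.5647,
t_c = ln(5.706 × 0.5647) / (2.06 − 0.361) = ln(3.223) / 1.699 = 1.170/1.699 = 0.6887 d.
D_c = (k_d/k_r) L₀ e^(−k_d t_c) = (0.361/2.06) × 38.6 × e^(−0.361×0.6887) = 0.1752 × 38.6 × 0.7799 = 5.275 mg/L.
x_c = v t_c = 0.149 m/s × 0.6887 d × 86400 s/d = 8867 m ≈ 8.87 km.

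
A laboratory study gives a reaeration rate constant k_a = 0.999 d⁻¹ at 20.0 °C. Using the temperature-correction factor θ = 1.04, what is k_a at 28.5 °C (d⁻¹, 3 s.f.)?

k_a(T₂) = k_a(T₁) · θ^(T₂−T₁) = 0.999 × 1.04^(28.5−20.0)
= 0.999 × 1.04^8.50 = 0.999 × 1.396 = 1.394 d⁻¹.

k_a ≈ 1.39 d⁻¹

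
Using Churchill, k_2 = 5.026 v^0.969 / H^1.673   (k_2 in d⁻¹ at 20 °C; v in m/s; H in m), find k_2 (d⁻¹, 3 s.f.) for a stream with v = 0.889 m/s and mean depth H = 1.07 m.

k_2 = 5.026 × 0.889^0.969 / 1.07^1.673 = 5.026 × 0.8922 / 1.120 = 4.005 d⁻¹.

k_2 ≈ 4.00 d⁻¹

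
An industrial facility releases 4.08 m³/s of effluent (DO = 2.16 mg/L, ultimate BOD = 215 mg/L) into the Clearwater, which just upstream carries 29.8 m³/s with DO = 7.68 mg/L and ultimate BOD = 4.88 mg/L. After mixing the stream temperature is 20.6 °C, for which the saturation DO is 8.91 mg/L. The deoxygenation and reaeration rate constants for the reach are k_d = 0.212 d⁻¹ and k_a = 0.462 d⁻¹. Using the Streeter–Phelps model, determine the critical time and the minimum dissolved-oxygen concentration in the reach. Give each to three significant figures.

Mixed DO = (29.8×7.68 + 4.08×2.16)/(29.8+4.08) = 237.7/33.88 = 7.015 mg/L.
Mixed L₀ = (29.8×4.88 + 4.08×215)/(33.88) = 1023/33.88 = 30.18 mg/L.
Initial deficit D₀ = C_s − DO₀ = 8.91 − 7.015 = 1.895 mg/L.
t_c = (1/0.2500) ln[(0.462/0.212)(1 − 1.895×0.2500/(0.212×30.18))] = 4.000 × ln(2.018) = 2.808 d.
D_c = (0.212/0.462) × 30.18 × e^(−0.212×2.808) = 0.4589 × 30.18 × 0.5514 = 7.637 mg/L.
Minimum DO = 8.91 − 7.637 = 1.273 mg/L.

t_c ≈ 2.81 d; minimum DO ≈ 1.27 mg/L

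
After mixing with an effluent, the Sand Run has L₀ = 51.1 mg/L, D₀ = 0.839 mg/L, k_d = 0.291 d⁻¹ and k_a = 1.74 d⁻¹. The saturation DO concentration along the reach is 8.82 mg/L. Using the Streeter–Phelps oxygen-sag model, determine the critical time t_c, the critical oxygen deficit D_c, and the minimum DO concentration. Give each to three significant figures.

With k_a/k_d = 5.979 and 1 − D₀(k_a−k_d)/(k_d L₀) = 0.9182,
t_c = ln(5.979 × 0.9182) / (1.74 − 0.291) = ln(5.491) / 1.449 = 1.703/1.449 = 1.175 d.
L(t_c) = L₀ e^(−k_d t_c) = 51.1 × 0.7103 = 36.30 mg/L, and at the critical point k_a D_c = k_d L, so D_c = (0.291/1.74) × 36.30 = 6.071 mg/L.
Minimum DO = C_s − D_c = 8.82 − 6.071 = 2.749 mg/L.

t_c ≈ 1.18 d; D_c ≈ 6.07 mg/L; min DO ≈ 2.75 mg/L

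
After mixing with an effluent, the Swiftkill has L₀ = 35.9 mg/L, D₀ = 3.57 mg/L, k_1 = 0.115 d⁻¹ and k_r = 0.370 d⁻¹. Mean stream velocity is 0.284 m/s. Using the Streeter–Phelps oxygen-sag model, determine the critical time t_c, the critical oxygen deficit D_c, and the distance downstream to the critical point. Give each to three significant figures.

t_c ≈ 3.61 d; D_c ≈ 7.37 mg/L; x_c ≈ 88.5 km

t_c = [1/(k_r−k_1)] ln[(k_r/k_1)(1 − D₀(k_r−k_1)/(k_1 L₀))]
= [1/(0.370−0.115)] ln[(0.370/0.115)(1 − 3.57×0.2550/(0.115×35.9))]
= (1/0.2550) ln[3.217 × 0.7795] = 3.922 × ln(2.508) = 3.922 × 0.9195 = 3.606 d.
L(t_c) = L₀ e^(−k_1 t_c) = 35.9 × 0.6606 = 23.71 mg/L, and at the critical point k_r D_c = k_1 L, so D_c = (0.115/0.370) × 23.71 = 7.371 mg/L.
x_c = v t_c = 0.284 m/s × 3.606 d × 86400 s/d = 88480 m ≈ 88.5 km.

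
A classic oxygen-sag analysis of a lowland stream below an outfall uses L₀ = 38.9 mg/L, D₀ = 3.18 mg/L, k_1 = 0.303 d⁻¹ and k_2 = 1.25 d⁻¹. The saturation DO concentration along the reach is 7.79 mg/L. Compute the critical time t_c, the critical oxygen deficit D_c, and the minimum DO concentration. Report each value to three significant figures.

At the critical point dD/dt = 0, so k_1 L₀ e^(−k_1 t) = k_2 D. Substituting D(t) from the Streeter–Phelps equation and solving for t gives
t_c = ln[(k_2/k_1)(1 − D₀(k_2−k_1)/(k_1 L₀))] / (k_2−k_1).
Here k_2−k_1 = 0.9470 d⁻¹ and 1 − D₀(k_2−k_1)/(k_1 L₀) = 1 − 3.18×0.9470/(0.303×38.9) = 0.7445, so
t_c = ln(4.125 × 0.7445) / 0.9470 = 1.122 / 0.9470 = 1.185 d.
L(t_c) = L₀ e^(−k_1 t_c) = 38.9 × 0.6984 = 27.17 mg/L, and at the critical point k_2 D_c = k_1 L, so D_c = (0.303/1.25) × 27.17 = 6.585 mg/L.
Minimum DO = C_s − D_c = 7.79 − 6.585 = 1.205 mg/L.

t_c ≈ 1.18 d; D_c ≈ 6.59 mg/L; min DO ≈ 1.20 mg/L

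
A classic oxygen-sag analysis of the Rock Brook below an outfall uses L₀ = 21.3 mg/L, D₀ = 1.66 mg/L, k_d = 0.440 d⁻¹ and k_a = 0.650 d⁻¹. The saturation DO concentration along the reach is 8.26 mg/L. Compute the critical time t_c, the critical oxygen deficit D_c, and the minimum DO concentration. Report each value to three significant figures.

With k_a/k_d = 1.477 and 1 − D₀(k_a−k_d)/(k_d L₀) = 0.9628,
t_c = ln(1.477 × 0.9628) / (0.650 − 0.440) = ln(1.422) / 0.2100 = 0.3523/0.2100 = 1.678 d.
L(t_c) = L₀ e^(−k_d t_c) = 21.3 × 0.4780 = 10.18 mg/L, and at the critical point k_a D_c = k_d L, so D_c = (0.440/0.650) × 10.18 = 6.892 mg/L.
Minimum DO = C_s − D_c = 8.26 − 6.892 = 1.368 mg/L.

t_c ≈ 1.68 d; D_c ≈ 6.89 mg/L; min DO ≈ 1.37 mg/L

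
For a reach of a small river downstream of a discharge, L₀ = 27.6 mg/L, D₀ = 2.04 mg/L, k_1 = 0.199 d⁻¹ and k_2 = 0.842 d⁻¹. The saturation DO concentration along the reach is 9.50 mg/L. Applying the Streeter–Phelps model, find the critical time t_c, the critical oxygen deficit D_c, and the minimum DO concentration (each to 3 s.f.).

With k_2/k_1 = 4.231 and 1 − D₀(k_2−k_1)/(k_1 L₀) = 0.7612,
t_c = ln(4.231 × 0.7612) / (0.842 − 0.199) = ln(3.221) / 0.6430 = 1.170/0.6430 = 1.819 d.
D_c = (k_1/k_2) L₀ e^(−k_1 t_c) = (0.199/0.842) × 27.6 × e^(−0.199×1.819) = 0.2363 × 27.6 × 0.6963 = 4.542 mg/L.
Minimum DO = C_s − D_c = 9.50 − 4.542 = 4.958 mg/L.

t_c ≈ 1.82 d; D_c ≈ 4.54 mg/L; min DO ≈ 4.96 mg/L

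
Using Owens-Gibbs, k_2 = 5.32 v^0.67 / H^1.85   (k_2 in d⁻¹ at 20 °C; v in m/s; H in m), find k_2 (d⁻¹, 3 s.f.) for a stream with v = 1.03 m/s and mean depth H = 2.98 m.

k_2 ≈ 0.720 d⁻¹

k_2 = 5.32 × 1.03^0.67 / 2.98^1.85 = 5.32 × 1.020 / 7.539 = 0.7198 d⁻¹.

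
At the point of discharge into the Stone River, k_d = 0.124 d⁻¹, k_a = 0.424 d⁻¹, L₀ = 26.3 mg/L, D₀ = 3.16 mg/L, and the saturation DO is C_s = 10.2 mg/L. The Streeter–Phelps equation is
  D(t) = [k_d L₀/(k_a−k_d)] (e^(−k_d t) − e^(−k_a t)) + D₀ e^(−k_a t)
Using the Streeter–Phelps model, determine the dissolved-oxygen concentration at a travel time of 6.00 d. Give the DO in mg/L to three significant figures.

k_d L₀/(k_a−k_d) = 0.124×26.3/(0.424−0.124) = 3.261/0.3000 = 10.87 mg/L.
e^(−k_d t) = e^(−0.124×6.000) = 0.4752; e^(−k_a t) = e^(−0.424×6.000) = 0.07855.
D = 10.87 × (0.4752 − 0.07855) + 3.16 × 0.07855 = 4.312 + 0.2482 = 4.560 mg/L.
DO = C_s − D = 10.2 − 4.560 = 5.640 mg/L.

DO ≈ 5.64 mg/L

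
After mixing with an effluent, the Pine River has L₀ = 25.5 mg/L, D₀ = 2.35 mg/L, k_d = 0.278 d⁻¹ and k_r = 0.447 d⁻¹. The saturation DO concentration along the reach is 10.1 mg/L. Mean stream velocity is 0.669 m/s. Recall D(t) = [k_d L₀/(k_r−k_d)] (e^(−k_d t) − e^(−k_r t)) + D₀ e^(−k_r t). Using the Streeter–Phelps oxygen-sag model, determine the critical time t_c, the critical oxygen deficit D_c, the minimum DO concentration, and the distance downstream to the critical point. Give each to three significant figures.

At the critical point dD/dt = 0, so k_d L₀ e^(−k_d t) = k_r D. Substituting D(t) from the Streeter–Phelps equation and solving for t gives
t_c = ln[(k_r/k_d)(1 − D₀(k_r−k_d)/(k_d L₀))] / (k_r−k_d).
Here k_r−k_d = 0.1690 d⁻¹ and 1 − D₀(k_r−k_d)/(k_d L₀) = 1 − 2.35×0.1690/(0.278×25.5) = 0.9440, so
t_c = ln(1.608 × 0.9440) / 0.1690 = 0.4173 / 0.1690 = 2.469 d.
D_c = (k_d/k_r) L₀ e^(−k_d t_c) = (0.278/0.447) × 25.5 × e^(−0.278×2.469) = 0.6219 × 25.5 × 0.5034 = 7.983 mg/L.
Minimum DO = C_s − D_c = 10.1 − 7.983 = 2.117 mg/L.
x_c = v t_c = 0.669 m/s × 2.469 d × 86400 s/d = 142700 m ≈ 143 km.

t_c ≈ 2.47 d; D_c ≈ 7.98 mg/L; min DO ≈ 2.12 mg/L; x_c ≈ 143 km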